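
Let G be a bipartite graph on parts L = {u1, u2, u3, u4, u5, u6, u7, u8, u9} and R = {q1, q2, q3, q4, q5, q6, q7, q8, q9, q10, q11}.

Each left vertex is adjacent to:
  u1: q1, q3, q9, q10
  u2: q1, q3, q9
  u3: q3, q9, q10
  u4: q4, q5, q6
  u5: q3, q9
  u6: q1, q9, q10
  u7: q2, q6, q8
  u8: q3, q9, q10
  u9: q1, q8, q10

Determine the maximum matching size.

A valid assignment of size 7: u1-q1, u2-q3, u3-q10, u4-q6, u5-q9, u7-q2, u9-q8.
The set {u1, u2, u3, u5, u6, u8} has only 4 neighbours ({q1, q10, q3, q9}), so by Hall's theorem at most 7 of the 9 left vertices can be matched.

7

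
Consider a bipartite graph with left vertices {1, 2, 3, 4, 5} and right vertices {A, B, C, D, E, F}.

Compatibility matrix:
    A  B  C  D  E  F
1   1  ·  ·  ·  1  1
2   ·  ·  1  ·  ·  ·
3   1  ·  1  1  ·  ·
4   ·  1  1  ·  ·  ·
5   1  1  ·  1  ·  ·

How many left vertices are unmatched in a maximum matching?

0

For example, pair 1-E, 2-C, 3-A, 4-B, 5-D.
This saturates every left vertex, so 5 is the maximum.
That matches 5 of the 5, leaving 0 unmatched; no matching can do better.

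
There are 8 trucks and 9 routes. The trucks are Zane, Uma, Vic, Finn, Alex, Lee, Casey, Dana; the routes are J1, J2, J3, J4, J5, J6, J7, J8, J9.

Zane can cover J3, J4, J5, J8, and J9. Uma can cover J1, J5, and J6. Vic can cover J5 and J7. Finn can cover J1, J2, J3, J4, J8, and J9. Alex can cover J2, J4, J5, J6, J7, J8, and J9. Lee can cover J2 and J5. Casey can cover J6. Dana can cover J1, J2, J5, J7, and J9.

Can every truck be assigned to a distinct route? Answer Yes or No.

Yes

A valid assignment of size 8: Zane-J3, Uma-J1, Vic-J7, Finn-J2, Alex-J8, Lee-J5, Casey-J6, Dana-J9.
Every truck is matched, so this matching saturates all of them.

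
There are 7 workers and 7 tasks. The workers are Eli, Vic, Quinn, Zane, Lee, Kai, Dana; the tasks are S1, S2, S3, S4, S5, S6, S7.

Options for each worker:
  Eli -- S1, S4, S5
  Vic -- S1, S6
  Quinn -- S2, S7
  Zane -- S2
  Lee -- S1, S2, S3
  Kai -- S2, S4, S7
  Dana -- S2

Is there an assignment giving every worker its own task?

The set {Zane, Dana} has only 1 neighbour ({S2}), so by Hall's theorem at most 6 of the 7 workers can be matched.
Hence no matching covers every worker.

No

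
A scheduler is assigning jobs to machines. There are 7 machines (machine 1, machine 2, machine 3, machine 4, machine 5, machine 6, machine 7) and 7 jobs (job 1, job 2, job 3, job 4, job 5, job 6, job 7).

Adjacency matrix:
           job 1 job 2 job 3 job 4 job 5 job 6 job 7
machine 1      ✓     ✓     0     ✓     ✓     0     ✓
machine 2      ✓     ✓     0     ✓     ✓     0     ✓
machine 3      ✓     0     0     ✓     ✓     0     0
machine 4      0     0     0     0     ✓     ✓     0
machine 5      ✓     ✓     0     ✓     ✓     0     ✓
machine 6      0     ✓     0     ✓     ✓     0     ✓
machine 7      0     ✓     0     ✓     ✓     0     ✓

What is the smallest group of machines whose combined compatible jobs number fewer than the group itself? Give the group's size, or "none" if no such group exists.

Take S = {machine 1, machine 2, machine 3, machine 5, machine 6, machine 7}. Its neighbourhood is {job 1, job 2, job 4, job 5, job 7}, so |N(S)| = 5 < |S| = 6.
Every subset of size less than 6 has at least as many neighbours as members, so 6 is the minimum.

6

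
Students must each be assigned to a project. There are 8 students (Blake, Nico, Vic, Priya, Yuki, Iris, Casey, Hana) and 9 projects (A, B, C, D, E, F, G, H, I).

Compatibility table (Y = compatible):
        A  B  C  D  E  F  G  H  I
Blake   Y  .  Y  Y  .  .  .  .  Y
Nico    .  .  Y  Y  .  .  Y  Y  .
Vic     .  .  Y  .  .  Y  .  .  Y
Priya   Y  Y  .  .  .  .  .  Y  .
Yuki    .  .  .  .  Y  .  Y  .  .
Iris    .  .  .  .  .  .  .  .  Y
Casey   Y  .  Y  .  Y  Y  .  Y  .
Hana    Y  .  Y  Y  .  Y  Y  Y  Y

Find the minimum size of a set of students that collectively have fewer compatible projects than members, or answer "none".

none

A matching saturating every student exists, for instance Blake→D, Nico→C, Vic→F, Priya→B, Yuki→E, Iris→I, Casey→A, Hana→G.
By Hall's marriage theorem, this means |N(S)| ≥ |S| for every subset S, so no violating subset exists.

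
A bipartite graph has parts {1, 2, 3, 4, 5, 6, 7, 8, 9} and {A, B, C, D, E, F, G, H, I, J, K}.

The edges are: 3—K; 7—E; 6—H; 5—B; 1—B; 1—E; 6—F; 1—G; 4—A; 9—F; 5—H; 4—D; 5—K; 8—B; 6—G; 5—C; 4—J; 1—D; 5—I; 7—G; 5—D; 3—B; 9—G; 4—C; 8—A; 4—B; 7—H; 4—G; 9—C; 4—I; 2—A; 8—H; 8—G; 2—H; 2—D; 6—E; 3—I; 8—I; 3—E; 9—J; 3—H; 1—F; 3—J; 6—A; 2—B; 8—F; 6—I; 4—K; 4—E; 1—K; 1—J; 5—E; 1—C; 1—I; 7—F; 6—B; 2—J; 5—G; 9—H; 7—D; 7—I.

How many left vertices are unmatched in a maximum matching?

0

For example, pair 1–F, 2–D, 3–K, 4–E, 5–G, 6–B, 7–H, 8–A, 9–J.
This saturates every left vertex, so 9 is the maximum.
That matches 9 of the 9, leaving 0 unmatched; no matching can do better.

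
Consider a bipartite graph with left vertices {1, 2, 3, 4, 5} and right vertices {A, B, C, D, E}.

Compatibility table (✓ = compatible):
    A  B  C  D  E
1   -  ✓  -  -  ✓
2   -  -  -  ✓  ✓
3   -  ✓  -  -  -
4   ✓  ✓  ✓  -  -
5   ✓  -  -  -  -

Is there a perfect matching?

Yes

A valid assignment of size 5: 1→E, 2→D, 3→B, 4→C, 5→A.
All 5 left vertices are covered.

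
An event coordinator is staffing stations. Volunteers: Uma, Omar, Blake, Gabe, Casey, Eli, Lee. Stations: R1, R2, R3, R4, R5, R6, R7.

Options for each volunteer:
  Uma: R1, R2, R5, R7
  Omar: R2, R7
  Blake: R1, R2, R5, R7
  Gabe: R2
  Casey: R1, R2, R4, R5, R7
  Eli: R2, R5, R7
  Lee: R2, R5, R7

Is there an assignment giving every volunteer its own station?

The set {Uma, Omar, Blake, Gabe, Eli, Lee} has only 4 neighbours ({R1, R2, R5, R7}), so by Hall's theorem at most 5 of the 7 volunteers can be matched.
Hence no matching covers every volunteer.

No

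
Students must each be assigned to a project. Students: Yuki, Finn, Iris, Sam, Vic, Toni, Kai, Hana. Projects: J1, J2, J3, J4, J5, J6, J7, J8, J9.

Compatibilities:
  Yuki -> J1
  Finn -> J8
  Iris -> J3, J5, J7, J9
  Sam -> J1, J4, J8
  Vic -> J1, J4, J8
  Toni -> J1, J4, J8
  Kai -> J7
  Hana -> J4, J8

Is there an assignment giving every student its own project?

The set {Yuki, Finn, Sam, Vic, Toni, Hana} has only 3 neighbours ({J1, J4, J8}), so by Hall's theorem at most 5 of the 8 students can be matched.
Hence no matching covers every student.

No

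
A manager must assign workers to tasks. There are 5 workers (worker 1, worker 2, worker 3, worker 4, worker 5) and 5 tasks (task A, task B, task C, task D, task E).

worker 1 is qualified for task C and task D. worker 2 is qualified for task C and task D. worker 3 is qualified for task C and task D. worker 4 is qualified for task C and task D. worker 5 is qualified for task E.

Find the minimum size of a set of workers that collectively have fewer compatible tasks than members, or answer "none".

Take S = {worker 1, worker 2, worker 3}. Its neighbourhood is {task C, task D}, so |N(S)| = 2 < |S| = 3.
Every subset of size less than 3 has at least as many neighbours as members, so 3 is the minimum.

3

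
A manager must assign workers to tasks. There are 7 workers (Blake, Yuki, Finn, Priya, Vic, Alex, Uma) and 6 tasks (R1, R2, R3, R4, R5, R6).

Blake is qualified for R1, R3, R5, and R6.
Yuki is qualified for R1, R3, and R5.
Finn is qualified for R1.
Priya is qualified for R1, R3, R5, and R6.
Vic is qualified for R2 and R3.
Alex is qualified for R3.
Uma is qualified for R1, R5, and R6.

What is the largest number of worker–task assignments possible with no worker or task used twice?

5

A valid assignment of size 5: Blake–R6, Yuki–R3, Finn–R1, Priya–R5, Vic–R2.
The set {Blake, Yuki, Finn, Priya, Alex, Uma} has only 4 neighbours ({R1, R3, R5, R6}), so by Hall's theorem at most 5 of the 7 workers can be matched.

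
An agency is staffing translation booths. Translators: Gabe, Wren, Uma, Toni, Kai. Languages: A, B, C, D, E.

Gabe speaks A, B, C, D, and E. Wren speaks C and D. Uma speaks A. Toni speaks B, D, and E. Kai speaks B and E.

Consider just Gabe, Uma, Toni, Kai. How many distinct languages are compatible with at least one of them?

5

The union of neighbours of {Gabe, Uma, Toni, Kai} is {A, B, C, D, E}, which has 5 elements.
Since |N(S)| = 5 ≥ |S| = 4, Hall's condition holds for this subset.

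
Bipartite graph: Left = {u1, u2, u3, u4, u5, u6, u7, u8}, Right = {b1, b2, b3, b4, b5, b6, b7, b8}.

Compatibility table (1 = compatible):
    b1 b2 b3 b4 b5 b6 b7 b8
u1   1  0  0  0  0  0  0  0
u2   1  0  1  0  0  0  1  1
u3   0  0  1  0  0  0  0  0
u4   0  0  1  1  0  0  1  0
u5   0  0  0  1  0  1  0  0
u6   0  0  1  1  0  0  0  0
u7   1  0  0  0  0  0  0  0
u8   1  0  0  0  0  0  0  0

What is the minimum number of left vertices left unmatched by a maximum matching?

For example, pair u1→b1, u2→b8, u3→b3, u4→b7, u5→b6, u6→b4.
The set {u1, u7, u8} has only 1 neighbour ({b1}), so by Hall's theorem at most 6 of the 8 left vertices can be matched.
That matches 6 of the 8, leaving 2 unmatched; no matching can do better.

2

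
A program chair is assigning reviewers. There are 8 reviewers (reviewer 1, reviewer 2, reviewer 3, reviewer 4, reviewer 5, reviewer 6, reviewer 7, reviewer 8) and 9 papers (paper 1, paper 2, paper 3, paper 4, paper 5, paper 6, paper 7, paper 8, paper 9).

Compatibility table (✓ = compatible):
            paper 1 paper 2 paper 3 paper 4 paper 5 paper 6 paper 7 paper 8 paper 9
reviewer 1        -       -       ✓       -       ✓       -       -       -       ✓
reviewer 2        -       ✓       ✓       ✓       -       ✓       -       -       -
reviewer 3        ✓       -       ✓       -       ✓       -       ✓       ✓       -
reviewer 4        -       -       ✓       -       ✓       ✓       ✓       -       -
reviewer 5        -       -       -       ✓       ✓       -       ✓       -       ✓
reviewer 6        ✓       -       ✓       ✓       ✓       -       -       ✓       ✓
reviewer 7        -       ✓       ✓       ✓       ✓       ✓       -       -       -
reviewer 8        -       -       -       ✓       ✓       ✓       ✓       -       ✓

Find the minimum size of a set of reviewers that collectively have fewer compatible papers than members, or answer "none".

none

A matching saturating every reviewer exists, for instance reviewer 1→paper 9, reviewer 2→paper 2, reviewer 3→paper 3, reviewer 4→paper 7, reviewer 5→paper 4, reviewer 6→paper 1, reviewer 7→paper 5, reviewer 8→paper 6.
By Hall's marriage theorem, this means |N(S)| ≥ |S| for every subset S, so no violating subset exists.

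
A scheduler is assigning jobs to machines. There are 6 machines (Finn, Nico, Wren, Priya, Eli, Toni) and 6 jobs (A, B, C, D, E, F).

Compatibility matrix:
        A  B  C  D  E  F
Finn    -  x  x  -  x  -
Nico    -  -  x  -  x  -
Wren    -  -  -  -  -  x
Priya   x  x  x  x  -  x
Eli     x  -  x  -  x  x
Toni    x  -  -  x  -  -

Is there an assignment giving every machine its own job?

Yes

One maximum matching: Finn→B, Nico→C, Wren→F, Priya→A, Eli→E, Toni→D.
All 6 machines are covered.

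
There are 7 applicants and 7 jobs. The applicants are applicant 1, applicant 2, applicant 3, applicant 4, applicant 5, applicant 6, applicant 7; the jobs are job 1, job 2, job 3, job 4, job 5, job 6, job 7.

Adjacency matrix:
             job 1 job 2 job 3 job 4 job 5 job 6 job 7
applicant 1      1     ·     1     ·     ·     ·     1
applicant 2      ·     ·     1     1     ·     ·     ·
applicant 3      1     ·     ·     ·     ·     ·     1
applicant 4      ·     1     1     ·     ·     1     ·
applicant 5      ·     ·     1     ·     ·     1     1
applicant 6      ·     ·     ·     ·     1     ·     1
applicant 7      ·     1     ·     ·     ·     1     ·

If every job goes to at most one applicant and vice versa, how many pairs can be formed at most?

7

A valid assignment of size 7: applicant 1-job 1, applicant 2-job 4, applicant 3-job 7, applicant 4-job 6, applicant 5-job 3, applicant 6-job 5, applicant 7-job 2.
All 7 applicants are matched, so no larger matching exists.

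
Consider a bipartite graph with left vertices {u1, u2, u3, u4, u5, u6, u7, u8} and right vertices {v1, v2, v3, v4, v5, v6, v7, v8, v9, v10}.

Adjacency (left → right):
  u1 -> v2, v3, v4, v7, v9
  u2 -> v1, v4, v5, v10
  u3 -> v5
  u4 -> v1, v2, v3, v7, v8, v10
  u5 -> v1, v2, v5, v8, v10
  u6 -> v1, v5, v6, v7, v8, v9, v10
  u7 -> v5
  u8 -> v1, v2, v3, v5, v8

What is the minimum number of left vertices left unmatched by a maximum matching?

One maximum matching: u1–v2, u2–v4, u3–v5, u4–v1, u5–v10, u6–v6, u8–v3.
The set {u3, u7} has only 1 neighbour ({v5}), so by Hall's theorem at most 7 of the 8 left vertices can be matched.
That matches 7 of the 8, leaving 1 unmatched; no matching can do better.

1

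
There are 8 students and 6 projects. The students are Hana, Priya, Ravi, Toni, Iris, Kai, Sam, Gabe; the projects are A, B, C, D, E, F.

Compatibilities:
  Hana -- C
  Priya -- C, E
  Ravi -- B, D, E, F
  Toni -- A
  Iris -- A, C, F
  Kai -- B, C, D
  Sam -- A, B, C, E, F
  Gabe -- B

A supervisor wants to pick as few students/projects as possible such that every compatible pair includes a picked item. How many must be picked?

6

The 6 edges Hana–C, Priya–E, Ravi–D, Toni–A, Iris–F, Kai–B form a matching, so any vertex cover needs at least 6 vertices (one per matched edge).
Conversely {A, B, C, D, E, F} meets every edge and has exactly 6 vertices, so 6 is optimal.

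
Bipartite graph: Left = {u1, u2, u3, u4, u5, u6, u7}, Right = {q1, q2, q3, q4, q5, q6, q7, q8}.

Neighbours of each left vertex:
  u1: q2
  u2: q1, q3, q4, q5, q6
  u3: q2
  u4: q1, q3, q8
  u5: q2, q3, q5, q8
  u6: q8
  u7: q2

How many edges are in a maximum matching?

5

A valid assignment of size 5: u1-q2, u2-q6, u4-q3, u5-q5, u6-q8.
The set {u1, u3, u7} has only 1 neighbour ({q2}), so by Hall's theorem at most 5 of the 7 left vertices can be matched.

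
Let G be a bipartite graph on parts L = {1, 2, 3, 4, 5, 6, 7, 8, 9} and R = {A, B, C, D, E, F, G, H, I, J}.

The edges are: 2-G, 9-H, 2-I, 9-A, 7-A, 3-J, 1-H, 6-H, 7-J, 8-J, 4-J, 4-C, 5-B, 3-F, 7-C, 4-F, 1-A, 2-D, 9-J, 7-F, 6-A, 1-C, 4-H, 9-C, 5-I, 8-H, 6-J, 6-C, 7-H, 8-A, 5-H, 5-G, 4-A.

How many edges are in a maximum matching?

7

For example, pair 1–H, 2–G, 3–F, 4–A, 5–B, 6–C, 7–J.
The set {1, 3, 4, 6, 7, 8, 9} has only 5 neighbours ({A, C, F, H, J}), so by Hall's theorem at most 7 of the 9 left vertices can be matched.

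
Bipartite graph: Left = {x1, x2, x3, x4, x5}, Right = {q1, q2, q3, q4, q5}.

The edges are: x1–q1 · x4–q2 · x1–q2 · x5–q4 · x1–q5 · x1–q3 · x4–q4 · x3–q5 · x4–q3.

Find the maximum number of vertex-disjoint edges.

4

One maximum matching: x1→q3, x3→q5, x4→q2, x5→q4.
The set {x2} has only 0 neighbours (∅), so by Hall's theorem at most 4 of the 5 left vertices can be matched.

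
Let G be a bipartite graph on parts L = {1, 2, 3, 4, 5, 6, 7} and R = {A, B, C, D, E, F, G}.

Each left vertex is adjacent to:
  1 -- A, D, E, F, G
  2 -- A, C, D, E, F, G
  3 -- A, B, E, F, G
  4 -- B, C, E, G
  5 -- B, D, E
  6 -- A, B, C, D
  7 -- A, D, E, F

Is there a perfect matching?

Yes

A valid assignment of size 7: 1→A, 2→D, 3→F, 4→G, 5→B, 6→C, 7→E.
Every left vertex is matched, so this is a perfect matching.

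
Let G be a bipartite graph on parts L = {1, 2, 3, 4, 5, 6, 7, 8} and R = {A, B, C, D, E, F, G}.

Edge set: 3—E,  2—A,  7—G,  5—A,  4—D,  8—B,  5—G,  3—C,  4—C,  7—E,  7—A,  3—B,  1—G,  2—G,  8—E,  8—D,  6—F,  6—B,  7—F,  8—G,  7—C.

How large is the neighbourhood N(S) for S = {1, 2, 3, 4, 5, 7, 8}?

7

The union of neighbours of {1, 2, 3, 4, 5, 7, 8} is {A, B, C, D, E, F, G}, which has 7 elements.
Since |N(S)| = 7 ≥ |S| = 7, Hall's condition holds for this subset.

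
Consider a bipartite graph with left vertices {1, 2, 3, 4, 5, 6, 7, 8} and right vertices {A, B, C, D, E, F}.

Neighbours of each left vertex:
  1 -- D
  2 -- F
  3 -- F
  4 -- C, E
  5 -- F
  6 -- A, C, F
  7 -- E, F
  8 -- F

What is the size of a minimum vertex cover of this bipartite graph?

{1, 4, 6, 7, F} is a vertex cover of size 5: every edge has an endpoint in this set.
No smaller cover exists because 1–D, 2–F, 4–C, 6–A, 7–E is a matching of size 5, and a cover must include an endpoint of each of these disjoint edges (König's theorem).

5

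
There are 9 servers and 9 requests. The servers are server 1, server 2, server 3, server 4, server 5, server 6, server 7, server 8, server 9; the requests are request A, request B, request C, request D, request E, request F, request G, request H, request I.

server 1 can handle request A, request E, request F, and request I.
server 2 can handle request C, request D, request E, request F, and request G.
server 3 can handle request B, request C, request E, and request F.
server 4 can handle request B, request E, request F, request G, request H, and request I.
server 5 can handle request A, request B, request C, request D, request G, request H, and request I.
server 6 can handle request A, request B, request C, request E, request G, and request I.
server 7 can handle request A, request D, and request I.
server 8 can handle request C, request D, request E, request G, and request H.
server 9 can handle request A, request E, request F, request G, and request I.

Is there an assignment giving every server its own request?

Yes

One maximum matching: server 1→request A, server 2→request G, server 3→request B, server 4→request F, server 5→request C, server 6→request I, server 7→request D, server 8→request H, server 9→request E.
Every server is matched, so this is a perfect matching.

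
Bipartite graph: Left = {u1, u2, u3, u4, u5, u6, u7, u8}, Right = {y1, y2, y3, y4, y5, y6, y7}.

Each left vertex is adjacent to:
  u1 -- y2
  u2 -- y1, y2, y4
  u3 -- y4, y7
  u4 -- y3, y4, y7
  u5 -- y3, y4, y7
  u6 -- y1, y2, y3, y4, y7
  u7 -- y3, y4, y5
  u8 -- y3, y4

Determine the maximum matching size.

6

One maximum matching: u1–y2, u2–y1, u3–y7, u4–y4, u5–y3, u7–y5.
The set {u1, u2, u3, u4, u5, u6, u8} has only 5 neighbours ({y1, y2, y3, y4, y7}), so by Hall's theorem at most 6 of the 8 left vertices can be matched.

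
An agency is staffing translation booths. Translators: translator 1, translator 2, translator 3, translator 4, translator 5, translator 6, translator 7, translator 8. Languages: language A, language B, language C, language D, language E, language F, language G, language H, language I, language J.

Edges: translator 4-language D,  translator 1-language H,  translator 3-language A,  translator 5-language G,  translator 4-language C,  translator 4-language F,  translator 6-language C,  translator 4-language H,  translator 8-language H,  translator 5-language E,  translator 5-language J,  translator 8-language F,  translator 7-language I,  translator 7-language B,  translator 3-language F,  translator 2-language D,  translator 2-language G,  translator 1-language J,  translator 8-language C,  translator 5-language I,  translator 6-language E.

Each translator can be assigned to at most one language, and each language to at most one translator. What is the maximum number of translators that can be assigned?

A valid assignment of size 8: translator 1→language H, translator 2→language G, translator 3→language A, translator 4→language D, translator 5→language J, translator 6→language E, translator 7→language B, translator 8→language F.
This saturates every translator, so 8 is the maximum.

8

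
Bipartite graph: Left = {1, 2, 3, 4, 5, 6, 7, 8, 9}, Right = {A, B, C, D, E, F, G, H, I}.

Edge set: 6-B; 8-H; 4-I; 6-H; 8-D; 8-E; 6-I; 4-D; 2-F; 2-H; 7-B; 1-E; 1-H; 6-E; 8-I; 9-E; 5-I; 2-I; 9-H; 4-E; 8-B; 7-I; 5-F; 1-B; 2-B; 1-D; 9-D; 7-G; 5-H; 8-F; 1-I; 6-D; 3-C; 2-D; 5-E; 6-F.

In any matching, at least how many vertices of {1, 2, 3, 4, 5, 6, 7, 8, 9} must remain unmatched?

A valid assignment of size 8: 1-H, 2-B, 3-C, 4-D, 5-I, 6-F, 7-G, 8-E.
The set {1, 2, 4, 5, 6, 8, 9} has only 6 neighbours ({B, D, E, F, H, I}), so by Hall's theorem at most 8 of the 9 left vertices can be matched.
That matches 8 of the 9, leaving 1 unmatched; no matching can do better.

1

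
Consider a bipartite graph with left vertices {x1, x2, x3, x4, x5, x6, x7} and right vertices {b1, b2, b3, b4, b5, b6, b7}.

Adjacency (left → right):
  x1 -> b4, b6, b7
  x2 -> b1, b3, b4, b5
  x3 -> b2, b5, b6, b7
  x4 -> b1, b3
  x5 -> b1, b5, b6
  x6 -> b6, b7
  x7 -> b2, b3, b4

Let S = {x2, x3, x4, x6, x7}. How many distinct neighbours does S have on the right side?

7

The union of neighbours of {x2, x3, x4, x6, x7} is {b1, b2, b3, b4, b5, b6, b7}, which has 7 elements.
Since |N(S)| = 7 ≥ |S| = 5, Hall's condition holds for this subset.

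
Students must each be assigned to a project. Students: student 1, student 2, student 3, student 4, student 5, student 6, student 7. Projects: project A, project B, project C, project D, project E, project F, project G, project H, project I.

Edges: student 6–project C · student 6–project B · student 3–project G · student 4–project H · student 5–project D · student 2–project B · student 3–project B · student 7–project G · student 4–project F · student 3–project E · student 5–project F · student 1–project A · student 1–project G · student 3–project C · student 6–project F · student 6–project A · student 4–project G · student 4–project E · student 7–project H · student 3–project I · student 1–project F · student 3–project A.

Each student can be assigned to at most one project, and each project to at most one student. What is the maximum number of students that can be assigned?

7

For example, pair student 1–project A, student 2–project B, student 3–project I, student 4–project E, student 5–project F, student 6–project C, student 7–project G.
All 7 students are matched, so no larger matching exists.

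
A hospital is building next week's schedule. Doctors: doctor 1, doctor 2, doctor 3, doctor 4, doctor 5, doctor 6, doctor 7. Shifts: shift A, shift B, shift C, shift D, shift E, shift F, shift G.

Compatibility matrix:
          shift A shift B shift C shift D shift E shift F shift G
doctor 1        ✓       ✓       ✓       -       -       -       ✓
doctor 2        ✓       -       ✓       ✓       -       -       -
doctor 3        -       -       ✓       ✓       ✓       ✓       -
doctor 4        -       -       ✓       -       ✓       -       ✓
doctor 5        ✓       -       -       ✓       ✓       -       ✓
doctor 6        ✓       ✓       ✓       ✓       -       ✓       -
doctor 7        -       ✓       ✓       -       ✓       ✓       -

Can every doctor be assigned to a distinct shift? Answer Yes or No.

A valid assignment of size 7: doctor 1–shift B, doctor 2–shift A, doctor 3–shift D, doctor 4–shift C, doctor 5–shift G, doctor 6–shift F, doctor 7–shift E.
Every doctor is matched, so this is a perfect matching.

Yes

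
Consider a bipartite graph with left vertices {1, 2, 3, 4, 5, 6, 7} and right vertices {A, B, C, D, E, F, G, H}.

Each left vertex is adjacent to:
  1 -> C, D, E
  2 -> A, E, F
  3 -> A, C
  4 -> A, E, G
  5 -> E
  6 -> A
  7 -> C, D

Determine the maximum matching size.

One maximum matching: 1-D, 2-F, 3-C, 4-G, 5-E, 6-A.
The set {1, 3, 5, 6, 7} has only 4 neighbours ({A, C, D, E}), so by Hall's theorem at most 6 of the 7 left vertices can be matched.

6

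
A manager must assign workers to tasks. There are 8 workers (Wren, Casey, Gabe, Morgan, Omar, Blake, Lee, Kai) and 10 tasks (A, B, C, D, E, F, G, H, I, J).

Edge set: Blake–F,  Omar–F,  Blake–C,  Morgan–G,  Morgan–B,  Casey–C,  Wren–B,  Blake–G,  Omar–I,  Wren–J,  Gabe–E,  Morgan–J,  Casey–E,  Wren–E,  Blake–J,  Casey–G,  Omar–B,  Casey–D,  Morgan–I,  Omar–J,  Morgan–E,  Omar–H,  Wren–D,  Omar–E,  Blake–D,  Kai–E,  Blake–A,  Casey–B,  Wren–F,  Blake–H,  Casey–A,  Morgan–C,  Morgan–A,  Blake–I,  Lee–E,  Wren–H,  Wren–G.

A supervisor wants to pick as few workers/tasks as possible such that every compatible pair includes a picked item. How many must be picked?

{Wren, Casey, Morgan, Omar, Blake, E} is a vertex cover of size 6: every edge has an endpoint in this set.
No smaller cover exists because Wren–G, Casey–B, Gabe–E, Morgan–A, Omar–H, Blake–J is a matching of size 6, and a cover must include an endpoint of each of these disjoint edges (König's theorem).

6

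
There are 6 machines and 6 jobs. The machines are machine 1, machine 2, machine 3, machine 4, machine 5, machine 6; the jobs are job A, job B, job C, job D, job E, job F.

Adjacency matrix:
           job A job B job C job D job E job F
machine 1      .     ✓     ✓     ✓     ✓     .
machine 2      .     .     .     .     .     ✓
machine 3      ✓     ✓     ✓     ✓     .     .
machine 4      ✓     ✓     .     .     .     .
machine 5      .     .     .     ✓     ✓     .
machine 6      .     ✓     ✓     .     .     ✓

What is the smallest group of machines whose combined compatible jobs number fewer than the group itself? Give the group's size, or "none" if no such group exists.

A matching saturating every machine exists, for instance machine 1→job C, machine 2→job F, machine 3→job D, machine 4→job A, machine 5→job E, machine 6→job B.
By Hall's marriage theorem, this means |N(S)| ≥ |S| for every subset S, so no violating subset exists.

none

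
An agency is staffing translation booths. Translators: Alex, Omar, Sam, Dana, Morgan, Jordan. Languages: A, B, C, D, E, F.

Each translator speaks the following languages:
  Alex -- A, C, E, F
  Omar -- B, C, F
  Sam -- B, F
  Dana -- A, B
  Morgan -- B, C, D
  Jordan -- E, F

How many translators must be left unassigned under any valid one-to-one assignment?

0

One maximum matching: Alex–C, Omar–B, Sam–F, Dana–A, Morgan–D, Jordan–E.
This saturates every translator, so 6 is the maximum.
That matches 6 of the 6, leaving 0 unmatched; no matching can do better.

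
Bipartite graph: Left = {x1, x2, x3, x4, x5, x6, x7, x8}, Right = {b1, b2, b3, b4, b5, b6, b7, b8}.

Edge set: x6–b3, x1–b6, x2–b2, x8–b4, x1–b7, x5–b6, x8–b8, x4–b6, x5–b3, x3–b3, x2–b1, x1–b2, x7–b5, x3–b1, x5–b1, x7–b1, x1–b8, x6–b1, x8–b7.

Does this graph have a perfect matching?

No

The set {x3, x4, x5, x6} has only 3 neighbours ({b1, b3, b6}), so by Hall's theorem at most 7 of the 8 left vertices can be matched.
Hence no matching covers every left vertex.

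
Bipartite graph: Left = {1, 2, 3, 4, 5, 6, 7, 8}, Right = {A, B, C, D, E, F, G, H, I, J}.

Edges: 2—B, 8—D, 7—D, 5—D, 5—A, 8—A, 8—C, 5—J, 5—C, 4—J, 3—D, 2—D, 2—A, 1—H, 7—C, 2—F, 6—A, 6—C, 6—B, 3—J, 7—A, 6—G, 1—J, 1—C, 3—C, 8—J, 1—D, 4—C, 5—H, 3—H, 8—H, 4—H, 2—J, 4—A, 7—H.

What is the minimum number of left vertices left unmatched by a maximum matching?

1

For example, pair 1-H, 2-B, 3-D, 4-J, 5-A, 6-G, 7-C.
The set {1, 3, 4, 5, 7, 8} has only 5 neighbours ({A, C, D, H, J}), so by Hall's theorem at most 7 of the 8 left vertices can be matched.
That matches 7 of the 8, leaving 1 unmatched; no matching can do better.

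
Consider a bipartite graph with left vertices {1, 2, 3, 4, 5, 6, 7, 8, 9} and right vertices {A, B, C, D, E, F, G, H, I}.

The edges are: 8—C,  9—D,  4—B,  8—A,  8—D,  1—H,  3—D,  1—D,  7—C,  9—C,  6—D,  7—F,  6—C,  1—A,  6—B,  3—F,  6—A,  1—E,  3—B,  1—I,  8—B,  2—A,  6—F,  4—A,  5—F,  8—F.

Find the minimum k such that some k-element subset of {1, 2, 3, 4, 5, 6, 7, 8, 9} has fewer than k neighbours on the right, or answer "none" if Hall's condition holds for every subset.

Take S = {2, 3, 4, 5, 6, 7}. Its neighbourhood is {A, B, C, D, F}, so |N(S)| = 5 < |S| = 6.
Every subset of size less than 6 has at least as many neighbours as members, so 6 is the minimum.

6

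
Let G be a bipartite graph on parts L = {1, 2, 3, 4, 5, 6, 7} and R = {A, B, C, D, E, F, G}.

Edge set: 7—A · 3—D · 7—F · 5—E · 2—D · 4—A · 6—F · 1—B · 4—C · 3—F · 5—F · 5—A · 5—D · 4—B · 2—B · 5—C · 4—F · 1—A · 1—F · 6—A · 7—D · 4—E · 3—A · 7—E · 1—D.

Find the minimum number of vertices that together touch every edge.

The 6 edges 1–A, 2–B, 3–D, 4–C, 5–E, 6–F form a matching, so any vertex cover needs at least 6 vertices (one per matched edge).
Conversely {A, B, C, D, E, F} meets every edge and has exactly 6 vertices, so 6 is optimal.

6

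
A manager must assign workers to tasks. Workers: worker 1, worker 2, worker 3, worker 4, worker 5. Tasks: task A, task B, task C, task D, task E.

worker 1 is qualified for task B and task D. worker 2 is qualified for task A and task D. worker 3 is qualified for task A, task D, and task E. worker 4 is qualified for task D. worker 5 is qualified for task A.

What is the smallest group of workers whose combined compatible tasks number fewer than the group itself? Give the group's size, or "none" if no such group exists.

Take S = {worker 2, worker 4, worker 5}. Its neighbourhood is {task A, task D}, so |N(S)| = 2 < |S| = 3.
Every subset of size less than 3 has at least as many neighbours as members, so 3 is the minimum.

3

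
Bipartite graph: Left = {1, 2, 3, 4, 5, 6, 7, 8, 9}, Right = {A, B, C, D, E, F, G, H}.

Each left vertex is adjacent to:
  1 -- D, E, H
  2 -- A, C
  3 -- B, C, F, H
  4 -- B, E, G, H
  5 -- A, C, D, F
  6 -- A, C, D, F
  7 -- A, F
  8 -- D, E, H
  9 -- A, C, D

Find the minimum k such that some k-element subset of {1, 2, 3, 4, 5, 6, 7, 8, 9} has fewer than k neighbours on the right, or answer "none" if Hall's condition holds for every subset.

Take S = {2, 5, 6, 7, 9}. Its neighbourhood is {A, C, D, F}, so |N(S)| = 4 < |S| = 5.
Every subset of size less than 5 has at least as many neighbours as members, so 5 is the minimum.

5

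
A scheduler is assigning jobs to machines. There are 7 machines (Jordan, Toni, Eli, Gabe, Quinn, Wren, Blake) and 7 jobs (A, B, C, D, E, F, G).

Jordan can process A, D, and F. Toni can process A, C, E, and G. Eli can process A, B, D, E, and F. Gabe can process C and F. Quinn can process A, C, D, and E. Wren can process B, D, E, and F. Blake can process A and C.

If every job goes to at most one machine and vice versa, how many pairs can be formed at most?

One maximum matching: Jordan→D, Toni→G, Eli→A, Gabe→F, Quinn→E, Wren→B, Blake→C.
All 7 machines are matched, so no larger matching exists.

7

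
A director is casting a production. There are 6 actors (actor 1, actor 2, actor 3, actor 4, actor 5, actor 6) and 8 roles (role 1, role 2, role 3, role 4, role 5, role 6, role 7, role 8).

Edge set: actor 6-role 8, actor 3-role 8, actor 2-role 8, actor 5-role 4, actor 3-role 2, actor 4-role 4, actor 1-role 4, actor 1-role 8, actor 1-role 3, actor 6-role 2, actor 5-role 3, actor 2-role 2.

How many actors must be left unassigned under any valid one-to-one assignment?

2

A valid assignment of size 4: actor 1–role 3, actor 2–role 2, actor 3–role 8, actor 4–role 4.
The set {actor 1, actor 2, actor 3, actor 4, actor 5, actor 6} has only 4 neighbours ({role 2, role 3, role 4, role 8}), so by Hall's theorem at most 4 of the 6 actors can be matched.
That matches 4 of the 6, leaving 2 unmatched; no matching can do better.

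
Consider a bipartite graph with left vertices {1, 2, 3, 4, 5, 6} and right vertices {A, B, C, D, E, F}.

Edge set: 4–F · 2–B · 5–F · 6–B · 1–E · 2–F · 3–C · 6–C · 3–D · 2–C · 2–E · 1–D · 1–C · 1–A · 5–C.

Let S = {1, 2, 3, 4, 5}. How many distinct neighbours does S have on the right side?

The union of neighbours of {1, 2, 3, 4, 5} is {A, B, C, D, E, F}, which has 6 elements.
Since |N(S)| = 6 ≥ |S| = 5, Hall's condition holds for this subset.

6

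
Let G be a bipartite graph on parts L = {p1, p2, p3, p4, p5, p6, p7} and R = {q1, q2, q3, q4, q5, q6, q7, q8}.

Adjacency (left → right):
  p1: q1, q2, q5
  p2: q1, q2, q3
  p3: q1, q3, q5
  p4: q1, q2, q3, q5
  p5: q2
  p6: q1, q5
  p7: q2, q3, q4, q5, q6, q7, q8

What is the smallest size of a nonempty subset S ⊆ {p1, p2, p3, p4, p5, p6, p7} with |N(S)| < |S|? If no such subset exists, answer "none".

5

Take S = {p1, p2, p3, p4, p5}. Its neighbourhood is {q1, q2, q3, q5}, so |N(S)| = 4 < |S| = 5.
Every subset of size less than 5 has at least as many neighbours as members, so 5 is the minimum.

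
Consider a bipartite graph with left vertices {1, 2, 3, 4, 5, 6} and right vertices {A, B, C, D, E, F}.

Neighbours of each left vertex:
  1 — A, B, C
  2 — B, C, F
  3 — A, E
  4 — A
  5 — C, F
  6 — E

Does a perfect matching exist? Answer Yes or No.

No

The set {3, 4, 6} has only 2 neighbours ({A, E}), so by Hall's theorem at most 5 of the 6 left vertices can be matched.
Hence no matching covers every left vertex.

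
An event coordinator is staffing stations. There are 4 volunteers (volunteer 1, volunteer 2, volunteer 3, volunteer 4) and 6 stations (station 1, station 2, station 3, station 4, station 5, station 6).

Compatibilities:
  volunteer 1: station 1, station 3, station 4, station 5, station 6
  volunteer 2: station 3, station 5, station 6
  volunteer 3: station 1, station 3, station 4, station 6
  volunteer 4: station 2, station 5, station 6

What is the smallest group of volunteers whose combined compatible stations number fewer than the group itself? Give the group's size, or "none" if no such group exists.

none

A matching saturating every volunteer exists, for instance volunteer 1→station 6, volunteer 2→station 3, volunteer 3→station 1, volunteer 4→station 2.
By Hall's marriage theorem, this means |N(S)| ≥ |S| for every subset S, so no violating subset exists.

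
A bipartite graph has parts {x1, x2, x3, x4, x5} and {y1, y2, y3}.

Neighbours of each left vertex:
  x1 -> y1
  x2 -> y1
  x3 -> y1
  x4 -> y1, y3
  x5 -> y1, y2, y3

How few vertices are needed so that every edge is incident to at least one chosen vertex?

The 3 edges x1–y1, x4–y3, x5–y2 form a matching, so any vertex cover needs at least 3 vertices (one per matched edge).
Conversely {x4, x5, y1} meets every edge and has exactly 3 vertices, so 3 is optimal.

3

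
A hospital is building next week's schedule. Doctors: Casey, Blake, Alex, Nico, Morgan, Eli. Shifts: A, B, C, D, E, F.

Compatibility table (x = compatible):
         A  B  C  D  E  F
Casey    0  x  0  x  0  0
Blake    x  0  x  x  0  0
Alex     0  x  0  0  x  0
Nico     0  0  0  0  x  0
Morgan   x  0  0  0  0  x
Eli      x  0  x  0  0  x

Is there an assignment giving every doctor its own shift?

For example, pair Casey–D, Blake–C, Alex–B, Nico–E, Morgan–A, Eli–F.
All 6 doctors are covered.

Yes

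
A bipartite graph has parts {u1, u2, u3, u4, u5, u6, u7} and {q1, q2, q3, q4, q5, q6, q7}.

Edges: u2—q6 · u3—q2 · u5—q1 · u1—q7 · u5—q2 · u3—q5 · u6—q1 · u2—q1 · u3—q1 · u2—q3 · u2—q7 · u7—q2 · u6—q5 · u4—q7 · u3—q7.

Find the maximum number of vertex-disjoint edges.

5

For example, pair u1-q7, u2-q6, u3-q2, u5-q1, u6-q5.
The set {u1, u3, u4, u5, u6, u7} has only 4 neighbours ({q1, q2, q5, q7}), so by Hall's theorem at most 5 of the 7 left vertices can be matched.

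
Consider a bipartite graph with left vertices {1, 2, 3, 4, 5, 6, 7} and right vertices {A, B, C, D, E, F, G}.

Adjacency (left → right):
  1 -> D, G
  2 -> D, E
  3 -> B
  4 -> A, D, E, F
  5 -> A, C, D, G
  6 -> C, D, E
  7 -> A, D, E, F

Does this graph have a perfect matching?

A valid assignment of size 7: 1–G, 2–D, 3–B, 4–F, 5–A, 6–C, 7–E.
All 7 left vertices are covered.

Yes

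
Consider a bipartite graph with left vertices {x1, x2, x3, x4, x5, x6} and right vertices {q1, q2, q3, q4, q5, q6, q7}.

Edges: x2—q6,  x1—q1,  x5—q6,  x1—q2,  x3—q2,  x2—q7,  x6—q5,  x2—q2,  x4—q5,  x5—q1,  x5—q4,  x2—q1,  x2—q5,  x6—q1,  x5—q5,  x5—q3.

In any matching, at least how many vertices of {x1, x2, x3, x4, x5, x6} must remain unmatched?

A valid assignment of size 5: x1–q1, x2–q7, x3–q2, x4–q5, x5–q6.
The set {x1, x3, x4, x6} has only 3 neighbours ({q1, q2, q5}), so by Hall's theorem at most 5 of the 6 left vertices can be matched.
That matches 5 of the 6, leaving 1 unmatched; no matching can do better.

1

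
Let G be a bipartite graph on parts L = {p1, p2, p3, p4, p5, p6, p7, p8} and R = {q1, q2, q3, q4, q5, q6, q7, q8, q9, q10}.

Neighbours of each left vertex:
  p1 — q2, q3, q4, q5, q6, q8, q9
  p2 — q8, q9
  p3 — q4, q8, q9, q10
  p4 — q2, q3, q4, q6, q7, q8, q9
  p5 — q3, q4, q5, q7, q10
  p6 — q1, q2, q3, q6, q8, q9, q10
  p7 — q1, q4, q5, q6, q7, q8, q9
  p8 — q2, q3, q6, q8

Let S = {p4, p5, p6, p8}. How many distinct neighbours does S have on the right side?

10

The union of neighbours of {p4, p5, p6, p8} is {q1, q2, q3, q4, q5, q6, q7, q8, q9, q10}, which has 10 elements.
Since |N(S)| = 10 ≥ |S| = 4, Hall's condition holds for this subset.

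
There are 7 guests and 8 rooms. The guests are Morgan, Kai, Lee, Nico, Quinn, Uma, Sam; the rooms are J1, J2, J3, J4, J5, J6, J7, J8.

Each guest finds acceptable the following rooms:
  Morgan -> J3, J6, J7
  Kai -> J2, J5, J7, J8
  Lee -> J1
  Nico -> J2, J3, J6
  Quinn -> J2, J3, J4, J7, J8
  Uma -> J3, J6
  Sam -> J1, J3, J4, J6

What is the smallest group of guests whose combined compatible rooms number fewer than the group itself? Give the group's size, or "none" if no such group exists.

A matching saturating every guest exists, for instance Morgan→J7, Kai→J5, Lee→J1, Nico→J2, Quinn→J8, Uma→J6, Sam→J3.
By Hall's marriage theorem, this means |N(S)| ≥ |S| for every subset S, so no violating subset exists.

none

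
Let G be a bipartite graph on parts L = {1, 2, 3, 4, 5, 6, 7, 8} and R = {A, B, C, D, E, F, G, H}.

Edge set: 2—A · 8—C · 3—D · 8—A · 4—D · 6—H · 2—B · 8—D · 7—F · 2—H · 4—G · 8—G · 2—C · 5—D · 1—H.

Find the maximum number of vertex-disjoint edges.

6

A valid assignment of size 6: 1–H, 2–B, 3–D, 4–G, 7–F, 8–C.
The set {1, 3, 5, 6} has only 2 neighbours ({D, H}), so by Hall's theorem at most 6 of the 8 left vertices can be matched.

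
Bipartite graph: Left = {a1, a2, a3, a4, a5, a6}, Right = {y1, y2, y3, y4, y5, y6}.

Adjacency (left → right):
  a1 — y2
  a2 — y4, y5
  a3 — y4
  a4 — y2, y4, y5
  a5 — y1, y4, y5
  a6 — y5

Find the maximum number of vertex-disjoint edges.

4

One maximum matching: a1–y2, a2–y5, a3–y4, a5–y1.
The set {a1, a2, a3, a4, a6} has only 3 neighbours ({y2, y4, y5}), so by Hall's theorem at most 4 of the 6 left vertices can be matched.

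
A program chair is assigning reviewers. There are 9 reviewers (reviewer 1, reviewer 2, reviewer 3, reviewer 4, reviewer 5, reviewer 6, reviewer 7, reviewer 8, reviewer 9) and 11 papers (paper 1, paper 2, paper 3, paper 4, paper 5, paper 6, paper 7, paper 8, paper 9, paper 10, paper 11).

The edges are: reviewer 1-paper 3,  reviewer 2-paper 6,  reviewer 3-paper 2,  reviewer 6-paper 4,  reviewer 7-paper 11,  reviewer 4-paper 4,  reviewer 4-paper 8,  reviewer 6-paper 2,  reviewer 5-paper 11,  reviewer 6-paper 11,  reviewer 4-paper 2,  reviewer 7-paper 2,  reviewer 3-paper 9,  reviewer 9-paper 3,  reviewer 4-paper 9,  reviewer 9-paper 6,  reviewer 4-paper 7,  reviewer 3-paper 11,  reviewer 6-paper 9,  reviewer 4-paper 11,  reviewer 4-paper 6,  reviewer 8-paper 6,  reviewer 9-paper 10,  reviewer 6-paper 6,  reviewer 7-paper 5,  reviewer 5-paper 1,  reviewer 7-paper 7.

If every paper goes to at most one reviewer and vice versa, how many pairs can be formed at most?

8

A valid assignment of size 8: reviewer 1→paper 3, reviewer 2→paper 6, reviewer 3→paper 11, reviewer 4→paper 9, reviewer 5→paper 1, reviewer 6→paper 2, reviewer 7→paper 7, reviewer 9→paper 10.
The set {reviewer 2, reviewer 8} has only 1 neighbour ({paper 6}), so by Hall's theorem at most 8 of the 9 reviewers can be matched.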